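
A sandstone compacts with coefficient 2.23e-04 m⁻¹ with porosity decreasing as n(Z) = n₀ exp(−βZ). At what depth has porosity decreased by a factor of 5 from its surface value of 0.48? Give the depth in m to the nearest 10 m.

Working in km (1 km = 1000 m; β in km⁻¹ = β in m⁻¹ × 1000):
n/n₀ = 1/5 ⇒ exp(−β·Z) = 1/5 ⇒ Z = ln(5) / β
Z = 1.6094 / 0.223 = 7.217 km

7220 m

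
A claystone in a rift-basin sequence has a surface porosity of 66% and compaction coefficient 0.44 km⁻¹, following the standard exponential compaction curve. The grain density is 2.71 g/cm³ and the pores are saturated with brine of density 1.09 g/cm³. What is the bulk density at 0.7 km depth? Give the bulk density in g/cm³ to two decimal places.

1.92 g/cm³

Porosity at depth: phi = 0.66·exp(−0.44×0.7) = 0.66×0.7349 = 0.4850
Bulk density: ρ_b = (1−phi)ρ_g + phi·ρ_f = 0.5150×2.71 + 0.4850×1.09
       = 1.396 + 0.529 = 1.924 g/cm³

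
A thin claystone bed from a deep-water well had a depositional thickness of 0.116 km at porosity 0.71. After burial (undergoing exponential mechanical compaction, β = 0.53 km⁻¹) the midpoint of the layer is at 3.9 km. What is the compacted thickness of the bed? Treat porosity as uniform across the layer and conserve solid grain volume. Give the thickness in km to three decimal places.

Porosity at 3.9 km: phi = 0.71·exp(−0.53×3.9) = 0.0899
Solid-volume conservation: h(1−phi) = h₀(1−phi₀) ⇒ h = h₀·(1−phi₀)/(1−phi)
h = 0.116 × (1 − 0.71)/(1 − 0.0899) = 0.116 × 0.3186 = 0.0370 km

0.037 km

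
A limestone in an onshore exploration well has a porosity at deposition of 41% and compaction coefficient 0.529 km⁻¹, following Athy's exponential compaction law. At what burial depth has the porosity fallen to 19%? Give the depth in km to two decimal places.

1.45 km

Invert Athy's law: z = ln(phi₀/phi) / β
z = ln(0.41/0.19) / 0.529 = ln(2.158) / 0.529 = 0.7691 / 0.529 = 1.454 km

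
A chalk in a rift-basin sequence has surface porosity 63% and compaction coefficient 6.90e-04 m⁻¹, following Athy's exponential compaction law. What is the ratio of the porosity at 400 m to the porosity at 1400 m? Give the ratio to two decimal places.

Working in km (1 km = 1000 m; c in km⁻¹ = c in m⁻¹ × 1000):
φ(Z₁)/φ(Z₂) = e^(−c·Z₁)/e^(−c·Z₂) = e^{c(Z₂−Z₁)}
= exp(0.69 × 1) = exp(0.69) = 1.9937

1.99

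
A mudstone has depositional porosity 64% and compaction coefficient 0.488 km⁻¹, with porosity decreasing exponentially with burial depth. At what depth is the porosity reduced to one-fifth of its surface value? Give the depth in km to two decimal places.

3.30 km

n/n₀ = 1/5 ⇒ exp(−k·z) = 1/5 ⇒ z = ln(5) / k
z = 1.6094 / 0.488 = 3.298 km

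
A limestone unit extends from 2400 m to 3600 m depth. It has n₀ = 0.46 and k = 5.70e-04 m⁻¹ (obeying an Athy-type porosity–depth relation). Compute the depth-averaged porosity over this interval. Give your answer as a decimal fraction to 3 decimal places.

0.085

Working in km (1 km = 1000 m; k in km⁻¹ = k in m⁻¹ × 1000):
⟨n⟩ = (1/(d₂−d₁)) ∫ n₀ e^(−kd) dd = n₀·(e^(−k·d₁) − e^(−k·d₂)) / (k·(d₂−d₁))
e^(−0.57×2.4) = 0.2546; e^(−0.57×3.6) = 0.1285
⟨n⟩ = 0.46 × (0.2546 − 0.1285) / (0.57 × 1.2) = 0.46 × 0.1844 = 0.0848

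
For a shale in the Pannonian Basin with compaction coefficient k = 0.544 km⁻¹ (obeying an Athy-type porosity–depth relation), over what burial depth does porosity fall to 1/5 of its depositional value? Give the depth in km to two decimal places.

2.96 km

φ/φ₀ = 1/5 ⇒ exp(−k·d) = 1/5 ⇒ d = ln(5) / k
d = 1.6094 / 0.544 = 2.959 km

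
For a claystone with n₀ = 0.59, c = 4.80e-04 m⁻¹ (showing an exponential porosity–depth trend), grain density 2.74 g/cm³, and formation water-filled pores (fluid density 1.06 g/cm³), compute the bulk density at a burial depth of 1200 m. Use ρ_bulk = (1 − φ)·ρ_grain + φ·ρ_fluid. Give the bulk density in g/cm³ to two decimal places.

2.18 g/cm³

Working in km (1 km = 1000 m; c in km⁻¹ = c in m⁻¹ × 1000):
Porosity at depth: n = 0.59·exp(−0.48×1.2) = 0.59×0.5621 = 0.3317
Bulk density: ρ_b = (1−n)ρ_g + n·ρ_f = 0.6683×2.74 + 0.3317×1.06
       = 1.831 + 0.352 = 2.183 g/cm³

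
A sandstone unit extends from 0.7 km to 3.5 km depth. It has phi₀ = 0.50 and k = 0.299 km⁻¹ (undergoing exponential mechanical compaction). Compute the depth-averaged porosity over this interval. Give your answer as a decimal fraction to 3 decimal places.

0.275

⟨phi⟩ = (1/(z₂−z₁)) ∫ phi₀ e^(−kz) dz = phi₀·(e^(−k·z₁) − e^(−k·z₂)) / (k·(z₂−z₁))
e^(−0.299×0.7) = 0.8112; e^(−0.299×3.5) = 0.3512
⟨phi⟩ = 0.5 × (0.8112 − 0.3512) / (0.299 × 2.8) = 0.5 × 0.5494 = 0.2747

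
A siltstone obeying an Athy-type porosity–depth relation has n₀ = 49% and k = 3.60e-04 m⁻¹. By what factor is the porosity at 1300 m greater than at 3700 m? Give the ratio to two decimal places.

2.37

Working in km (1 km = 1000 m; k in km⁻¹ = k in m⁻¹ × 1000):
n(Z₁)/n(Z₂) = e^(−k·Z₁)/e^(−k·Z₂) = e^{k(Z₂−Z₁)}
= exp(0.36 × 2.4) = exp(0.864) = 2.3726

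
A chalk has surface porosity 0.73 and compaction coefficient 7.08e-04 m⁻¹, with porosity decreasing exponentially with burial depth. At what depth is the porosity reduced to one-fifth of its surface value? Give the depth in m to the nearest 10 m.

2270 m

Working in km (1 km = 1000 m; β in km⁻¹ = β in m⁻¹ × 1000):
n/n₀ = 1/5 ⇒ exp(−β·Z) = 1/5 ⇒ Z = ln(5) / β
Z = 1.6094 / 0.708 = 2.273 km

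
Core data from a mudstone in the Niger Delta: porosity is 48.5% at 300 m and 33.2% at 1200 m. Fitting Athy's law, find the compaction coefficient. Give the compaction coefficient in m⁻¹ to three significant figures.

Working in km (1 km = 1000 m; k in km⁻¹ = k in m⁻¹ × 1000):
Athy: phi(Z) = phi₀ e^(−kZ) ⇒ phi₁/phi₂ = e^{k(Z₂−Z₁)} ⇒ k = ln(phi₁/phi₂)/(Z₂−Z₁)
k = ln(0.485/0.332) / (1.2 − 0.3) = ln(1.461) / 0.9 = 0.3790 / 0.9 = 0.4211 km⁻¹

0.000421 m⁻¹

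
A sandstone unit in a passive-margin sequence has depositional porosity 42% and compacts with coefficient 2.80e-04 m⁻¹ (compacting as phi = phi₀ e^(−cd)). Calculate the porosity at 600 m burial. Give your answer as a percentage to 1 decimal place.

35.5%

Working in km (1 km = 1000 m; c in km⁻¹ = c in m⁻¹ × 1000):
phi = phi₀·exp(−c·d) = 0.42 × exp(−0.28 × 0.6) = 0.42 × exp(−0.168)
  = 0.42 × 0.8454 = 0.3550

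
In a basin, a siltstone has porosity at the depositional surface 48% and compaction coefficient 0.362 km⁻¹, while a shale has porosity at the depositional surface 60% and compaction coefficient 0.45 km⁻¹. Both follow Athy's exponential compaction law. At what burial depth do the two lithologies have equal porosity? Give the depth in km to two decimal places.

Set phi₀ₐ e^(−kₐz) = phi₀ᵦ e^(−kᵦz) ⇒ ln(phi₀ₐ/phi₀ᵦ) = (kₐ − kᵦ)·z
z = ln(0.48/0.6) / (0.362 − 0.45) = -0.2231 / -0.088 = 2.536 km

2.54 km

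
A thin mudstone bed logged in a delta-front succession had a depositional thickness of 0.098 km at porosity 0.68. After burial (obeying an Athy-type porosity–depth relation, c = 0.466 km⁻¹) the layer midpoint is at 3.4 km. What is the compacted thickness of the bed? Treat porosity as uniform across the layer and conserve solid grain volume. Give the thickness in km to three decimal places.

0.036 km

Porosity at 3.4 km: n = 0.68·exp(−0.466×3.4) = 0.1394
Solid-volume conservation: h(1−n) = h₀(1−n₀) ⇒ h = h₀·(1−n₀)/(1−n)
h = 0.098 × (1 − 0.68)/(1 − 0.1394) = 0.098 × 0.3719 = 0.0364 km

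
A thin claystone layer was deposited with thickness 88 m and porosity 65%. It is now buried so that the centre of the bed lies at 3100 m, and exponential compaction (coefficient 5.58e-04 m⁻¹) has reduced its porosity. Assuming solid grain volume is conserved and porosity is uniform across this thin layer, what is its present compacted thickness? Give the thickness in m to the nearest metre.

Working in km (1 km = 1000 m; c in km⁻¹ = c in m⁻¹ × 1000):
Porosity at 3.1 km: phi = 0.65·exp(−0.558×3.1) = 0.1153
Solid-volume conservation: h(1−phi) = h₀(1−phi₀) ⇒ h = h₀·(1−phi₀)/(1−phi)
h = 0.088 × (1 − 0.65)/(1 − 0.1153) = 0.088 × 0.3956 = 0.0348 km

35 m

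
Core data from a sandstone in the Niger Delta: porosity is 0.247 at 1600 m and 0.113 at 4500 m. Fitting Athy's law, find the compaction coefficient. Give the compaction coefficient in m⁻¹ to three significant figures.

0.000270 m⁻¹

Working in km (1 km = 1000 m; β in km⁻¹ = β in m⁻¹ × 1000):
Athy: phi(d) = phi₀ e^(−βd) ⇒ phi₁/phi₂ = e^{β(d₂−d₁)} ⇒ β = ln(phi₁/phi₂)/(d₂−d₁)
β = ln(0.247/0.113) / (4.5 − 1.6) = ln(2.186) / 2.9 = 0.7820 / 2.9 = 0.2697 km⁻¹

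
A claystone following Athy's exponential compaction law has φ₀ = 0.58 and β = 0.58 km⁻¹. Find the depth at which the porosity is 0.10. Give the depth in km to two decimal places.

Invert Athy's law: d = ln(φ₀/φ) / β
d = ln(0.58/0.1) / 0.58 = ln(5.8) / 0.58 = 1.7579 / 0.58 = 3.031 km

3.03 km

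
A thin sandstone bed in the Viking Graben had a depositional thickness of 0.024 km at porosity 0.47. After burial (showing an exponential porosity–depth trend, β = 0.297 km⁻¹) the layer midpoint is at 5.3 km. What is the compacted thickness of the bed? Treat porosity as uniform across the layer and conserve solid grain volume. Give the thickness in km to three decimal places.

Porosity at 5.3 km: phi = 0.47·exp(−0.297×5.3) = 0.0974
Solid-volume conservation: h(1−phi) = h₀(1−phi₀) ⇒ h = h₀·(1−phi₀)/(1−phi)
h = 0.024 × (1 − 0.47)/(1 − 0.0974) = 0.024 × 0.5872 = 0.0141 km

0.014 km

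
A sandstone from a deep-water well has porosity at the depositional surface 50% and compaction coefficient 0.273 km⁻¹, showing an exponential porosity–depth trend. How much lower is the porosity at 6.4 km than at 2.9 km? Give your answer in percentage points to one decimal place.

φ(2.9) = 0.5·e^(−0.273×2.9) = 0.2265
φ(6.4) = 0.5·e^(−0.273×6.4) = 0.0871
Δφ = 0.2265 − 0.0871 = 0.1394

13.9 percentage points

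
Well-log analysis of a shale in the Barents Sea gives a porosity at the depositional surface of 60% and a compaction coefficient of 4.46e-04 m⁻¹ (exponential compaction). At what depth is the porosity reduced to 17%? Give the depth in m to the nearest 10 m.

2830 m

Working in km (1 km = 1000 m; β in km⁻¹ = β in m⁻¹ × 1000):
Invert Athy's law: d = ln(φ₀/φ) / β
d = ln(0.6/0.17) / 0.446 = ln(3.529) / 0.446 = 1.2611 / 0.446 = 2.828 km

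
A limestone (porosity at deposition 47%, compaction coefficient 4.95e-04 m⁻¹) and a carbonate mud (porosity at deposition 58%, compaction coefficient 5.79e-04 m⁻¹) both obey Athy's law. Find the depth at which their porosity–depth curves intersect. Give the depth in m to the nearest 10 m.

Working in km (1 km = 1000 m; β in km⁻¹ = β in m⁻¹ × 1000):
Set phi₀ₐ e^(−βₐz) = phi₀ᵦ e^(−βᵦz) ⇒ ln(phi₀ₐ/phi₀ᵦ) = (βₐ − βᵦ)·z
z = ln(0.47/0.58) / (0.495 − 0.579) = -0.2103 / -0.084 = 2.504 km

2500 m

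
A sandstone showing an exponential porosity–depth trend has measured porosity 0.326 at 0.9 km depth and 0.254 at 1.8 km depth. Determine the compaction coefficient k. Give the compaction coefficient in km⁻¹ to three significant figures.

Athy: phi(Z) = phi₀ e^(−kZ) ⇒ phi₁/phi₂ = e^{k(Z₂−Z₁)} ⇒ k = ln(phi₁/phi₂)/(Z₂−Z₁)
k = ln(0.326/0.254) / (1.8 − 0.9) = ln(1.283) / 0.9 = 0.2496 / 0.9 = 0.2773 km⁻¹

0.277 km⁻¹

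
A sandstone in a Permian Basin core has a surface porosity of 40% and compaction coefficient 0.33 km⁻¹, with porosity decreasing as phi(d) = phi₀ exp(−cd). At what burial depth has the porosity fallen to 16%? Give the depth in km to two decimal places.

2.78 km

Invert Athy's law: d = ln(phi₀/phi) / c
d = ln(0.4/0.16) / 0.33 = ln(2.5) / 0.33 = 0.9163 / 0.33 = 2.777 km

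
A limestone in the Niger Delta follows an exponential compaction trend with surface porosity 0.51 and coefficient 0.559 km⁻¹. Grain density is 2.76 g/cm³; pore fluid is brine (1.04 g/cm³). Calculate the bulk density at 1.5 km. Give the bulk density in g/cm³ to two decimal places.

Porosity at depth: phi = 0.51·exp(−0.559×1.5) = 0.51×0.4324 = 0.2205
Bulk density: ρ_b = (1−phi)ρ_g + phi·ρ_f = 0.7795×2.76 + 0.2205×1.04
       = 2.151 + 0.229 = 2.381 g/cm³

2.38 g/cm³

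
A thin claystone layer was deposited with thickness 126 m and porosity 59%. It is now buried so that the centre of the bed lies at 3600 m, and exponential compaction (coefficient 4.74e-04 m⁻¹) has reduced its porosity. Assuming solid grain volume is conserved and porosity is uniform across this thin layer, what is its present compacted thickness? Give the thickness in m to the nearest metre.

58 m

Working in km (1 km = 1000 m; k in km⁻¹ = k in m⁻¹ × 1000):
Porosity at 3.6 km: phi = 0.59·exp(−0.474×3.6) = 0.1071
Solid-volume conservation: h(1−phi) = h₀(1−phi₀) ⇒ h = h₀·(1−phi₀)/(1−phi)
h = 0.126 × (1 − 0.59)/(1 − 0.1071) = 0.126 × 0.4592 = 0.0579 km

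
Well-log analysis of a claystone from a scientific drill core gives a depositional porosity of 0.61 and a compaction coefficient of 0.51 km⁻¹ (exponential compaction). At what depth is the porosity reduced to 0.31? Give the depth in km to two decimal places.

Invert Athy's law: z = ln(phi₀/phi) / β
z = ln(0.61/0.31) / 0.51 = ln(1.968) / 0.51 = 0.6769 / 0.51 = 1.327 km

1.33 km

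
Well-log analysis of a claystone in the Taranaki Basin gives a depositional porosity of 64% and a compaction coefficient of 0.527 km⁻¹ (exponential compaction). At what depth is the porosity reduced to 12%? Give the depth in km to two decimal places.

Invert Athy's law: d = ln(n₀/n) / β
d = ln(0.64/0.12) / 0.527 = ln(5.333) / 0.527 = 1.6740 / 0.527 = 3.176 km

3.18 km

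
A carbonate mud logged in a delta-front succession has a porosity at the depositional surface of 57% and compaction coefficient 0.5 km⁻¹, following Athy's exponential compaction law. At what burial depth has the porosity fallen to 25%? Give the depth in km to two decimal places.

Invert Athy's law: Z = ln(n₀/n) / k
Z = ln(0.57/0.25) / 0.5 = ln(2.28) / 0.5 = 0.8242 / 0.5 = 1.648 km

1.65 km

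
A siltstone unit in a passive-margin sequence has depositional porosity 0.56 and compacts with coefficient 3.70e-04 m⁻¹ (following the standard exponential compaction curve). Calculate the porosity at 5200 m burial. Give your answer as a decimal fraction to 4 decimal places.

0.0818

Working in km (1 km = 1000 m; β in km⁻¹ = β in m⁻¹ × 1000):
phi = phi₀·exp(−β·Z) = 0.56 × exp(−0.37 × 5.2) = 0.56 × exp(−1.924)
  = 0.56 × 0.1460 = 0.0818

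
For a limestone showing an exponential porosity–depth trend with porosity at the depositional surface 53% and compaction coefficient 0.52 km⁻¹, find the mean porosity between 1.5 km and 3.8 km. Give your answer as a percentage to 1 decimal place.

⟨phi⟩ = (1/(z₂−z₁)) ∫ phi₀ e^(−βz) dz = phi₀·(e^(−β·z₁) − e^(−β·z₂)) / (β·(z₂−z₁))
e^(−0.52×1.5) = 0.4584; e^(−0.52×3.8) = 0.1386
⟨phi⟩ = 0.53 × (0.4584 − 0.1386) / (0.52 × 2.3) = 0.53 × 0.2674 = 0.1417

14.2%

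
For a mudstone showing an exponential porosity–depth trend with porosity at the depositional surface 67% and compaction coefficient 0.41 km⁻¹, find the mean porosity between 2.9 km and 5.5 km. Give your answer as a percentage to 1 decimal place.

12.5%

⟨φ⟩ = (1/(d₂−d₁)) ∫ φ₀ e^(−βd) dd = φ₀·(e^(−β·d₁) − e^(−β·d₂)) / (β·(d₂−d₁))
e^(−0.41×2.9) = 0.3045; e^(−0.41×5.5) = 0.1049
⟨φ⟩ = 0.67 × (0.3045 − 0.1049) / (0.41 × 2.6) = 0.67 × 0.1873 = 0.1255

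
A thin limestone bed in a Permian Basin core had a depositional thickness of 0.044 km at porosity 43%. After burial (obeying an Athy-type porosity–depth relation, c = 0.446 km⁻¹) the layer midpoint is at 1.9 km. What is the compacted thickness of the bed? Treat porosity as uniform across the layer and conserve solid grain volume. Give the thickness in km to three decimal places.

Porosity at 1.9 km: phi = 0.43·exp(−0.446×1.9) = 0.1843
Solid-volume conservation: h(1−phi) = h₀(1−phi₀) ⇒ h = h₀·(1−phi₀)/(1−phi)
h = 0.044 × (1 − 0.43)/(1 − 0.1843) = 0.044 × 0.6988 = 0.0307 km

0.031 km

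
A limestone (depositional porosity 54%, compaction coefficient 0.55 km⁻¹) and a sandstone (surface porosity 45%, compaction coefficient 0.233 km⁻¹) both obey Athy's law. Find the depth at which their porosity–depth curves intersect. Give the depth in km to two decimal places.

0.58 km

Set φ₀ₐ e^(−kₐz) = φ₀ᵦ e^(−kᵦz) ⇒ ln(φ₀ₐ/φ₀ᵦ) = (kₐ − kᵦ)·z
z = ln(0.54/0.45) / (0.55 − 0.233) = 0.1823 / 0.317 = 0.575 km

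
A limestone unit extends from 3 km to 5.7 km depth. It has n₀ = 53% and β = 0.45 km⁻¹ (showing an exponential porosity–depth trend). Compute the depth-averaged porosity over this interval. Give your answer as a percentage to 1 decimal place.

8.0%

⟨n⟩ = (1/(z₂−z₁)) ∫ n₀ e^(−βz) dz = n₀·(e^(−β·z₁) − e^(−β·z₂)) / (β·(z₂−z₁))
e^(−0.45×3) = 0.2592; e^(−0.45×5.7) = 0.0769
⟨n⟩ = 0.53 × (0.2592 − 0.0769) / (0.45 × 2.7) = 0.53 × 0.1501 = 0.0795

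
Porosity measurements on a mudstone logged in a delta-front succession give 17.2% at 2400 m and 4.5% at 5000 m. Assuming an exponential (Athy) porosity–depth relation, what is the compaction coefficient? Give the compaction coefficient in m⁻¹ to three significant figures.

Working in km (1 km = 1000 m; β in km⁻¹ = β in m⁻¹ × 1000):
Athy: phi(Z) = phi₀ e^(−βZ) ⇒ phi₁/phi₂ = e^{β(Z₂−Z₁)} ⇒ β = ln(phi₁/phi₂)/(Z₂−Z₁)
β = ln(0.172/0.045) / (5 − 2.4) = ln(3.822) / 2.6 = 1.3408 / 2.6 = 0.5157 km⁻¹

0.000516 m⁻¹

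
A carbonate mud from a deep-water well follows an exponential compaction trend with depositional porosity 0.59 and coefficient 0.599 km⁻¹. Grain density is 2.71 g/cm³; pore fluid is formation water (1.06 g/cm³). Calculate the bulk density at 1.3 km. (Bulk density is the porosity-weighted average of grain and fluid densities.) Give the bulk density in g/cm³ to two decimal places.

2.26 g/cm³

Porosity at depth: n = 0.59·exp(−0.599×1.3) = 0.59×0.4590 = 0.2708
Bulk density: ρ_b = (1−n)ρ_g + n·ρ_f = 0.7292×2.71 + 0.2708×1.06
       = 1.976 + 0.287 = 2.263 g/cm³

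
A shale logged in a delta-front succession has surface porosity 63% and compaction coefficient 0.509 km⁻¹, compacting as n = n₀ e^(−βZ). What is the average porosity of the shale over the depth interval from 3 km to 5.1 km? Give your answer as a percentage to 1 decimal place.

⟨n⟩ = (1/(Z₂−Z₁)) ∫ n₀ e^(−βZ) dZ = n₀·(e^(−β·Z₁) − e^(−β·Z₂)) / (β·(Z₂−Z₁))
e^(−0.509×3) = 0.2172; e^(−0.509×5.1) = 0.0746
⟨n⟩ = 0.63 × (0.2172 − 0.0746) / (0.509 × 2.1) = 0.63 × 0.1334 = 0.0841

8.4%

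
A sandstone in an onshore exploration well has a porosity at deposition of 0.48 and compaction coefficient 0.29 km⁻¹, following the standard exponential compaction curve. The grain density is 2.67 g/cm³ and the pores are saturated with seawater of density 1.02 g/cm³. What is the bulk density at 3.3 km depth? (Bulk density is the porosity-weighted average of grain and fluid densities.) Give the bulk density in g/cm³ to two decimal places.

2.37 g/cm³

Porosity at depth: n = 0.48·exp(−0.29×3.3) = 0.48×0.3840 = 0.1843
Bulk density: ρ_b = (1−n)ρ_g + n·ρ_f = 0.8157×2.67 + 0.1843×1.02
       = 2.178 + 0.188 = 2.366 g/cm³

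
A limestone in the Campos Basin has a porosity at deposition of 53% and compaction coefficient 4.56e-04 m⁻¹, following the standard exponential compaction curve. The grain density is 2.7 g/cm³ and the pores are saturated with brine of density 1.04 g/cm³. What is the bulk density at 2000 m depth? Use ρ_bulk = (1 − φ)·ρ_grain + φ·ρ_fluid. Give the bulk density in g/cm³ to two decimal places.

Working in km (1 km = 1000 m; c in km⁻¹ = c in m⁻¹ × 1000):
Porosity at depth: φ = 0.53·exp(−0.456×2) = 0.53×0.4017 = 0.2129
Bulk density: ρ_b = (1−φ)ρ_g + φ·ρ_f = 0.7871×2.7 + 0.2129×1.04
       = 2.125 + 0.221 = 2.347 g/cm³

2.35 g/cm³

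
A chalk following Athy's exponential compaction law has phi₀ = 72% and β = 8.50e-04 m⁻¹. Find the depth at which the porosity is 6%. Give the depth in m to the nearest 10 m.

2920 m

Working in km (1 km = 1000 m; β in km⁻¹ = β in m⁻¹ × 1000):
Invert Athy's law: Z = ln(phi₀/phi) / β
Z = ln(0.72/0.06) / 0.85 = ln(12) / 0.85 = 2.4849 / 0.85 = 2.923 km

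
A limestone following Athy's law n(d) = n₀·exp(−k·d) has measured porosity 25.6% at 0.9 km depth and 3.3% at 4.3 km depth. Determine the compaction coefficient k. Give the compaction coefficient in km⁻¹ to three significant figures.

Athy: n(d) = n₀ e^(−kd) ⇒ n₁/n₂ = e^{k(d₂−d₁)} ⇒ k = ln(n₁/n₂)/(d₂−d₁)
k = ln(0.256/0.033) / (4.3 − 0.9) = ln(7.758) / 3.4 = 2.0487 / 3.4 = 0.6025 km⁻¹

0.603 km⁻¹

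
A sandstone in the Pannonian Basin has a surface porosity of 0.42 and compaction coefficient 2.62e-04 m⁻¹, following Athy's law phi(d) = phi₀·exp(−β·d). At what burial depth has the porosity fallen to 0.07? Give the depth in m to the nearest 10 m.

Working in km (1 km = 1000 m; β in km⁻¹ = β in m⁻¹ × 1000):
Invert Athy's law: d = ln(phi₀/phi) / β
d = ln(0.42/0.07) / 0.262 = ln(6) / 0.262 = 1.7918 / 0.262 = 6.839 km

6840 m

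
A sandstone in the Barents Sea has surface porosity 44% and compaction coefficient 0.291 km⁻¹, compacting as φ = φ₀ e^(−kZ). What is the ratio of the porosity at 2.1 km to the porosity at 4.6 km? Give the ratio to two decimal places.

2.07

φ(Z₁)/φ(Z₂) = e^(−k·Z₁)/e^(−k·Z₂) = e^{k(Z₂−Z₁)}
= exp(0.291 × 2.5) = exp(0.7275) = 2.0699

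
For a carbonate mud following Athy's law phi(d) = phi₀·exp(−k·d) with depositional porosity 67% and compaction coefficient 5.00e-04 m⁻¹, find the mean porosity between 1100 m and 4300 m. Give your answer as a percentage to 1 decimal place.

19.3%

Working in km (1 km = 1000 m; k in km⁻¹ = k in m⁻¹ × 1000):
⟨phi⟩ = (1/(d₂−d₁)) ∫ phi₀ e^(−kd) dd = phi₀·(e^(−k·d₁) − e^(−k·d₂)) / (k·(d₂−d₁))
e^(−0.5×1.1) = 0.5769; e^(−0.5×4.3) = 0.1165
⟨phi⟩ = 0.67 × (0.5769 − 0.1165) / (0.5 × 3.2) = 0.67 × 0.2878 = 0.1928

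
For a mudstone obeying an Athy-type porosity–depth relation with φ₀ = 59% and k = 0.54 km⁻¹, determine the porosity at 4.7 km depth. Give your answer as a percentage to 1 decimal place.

φ = φ₀·exp(−k·z) = 0.59 × exp(−0.54 × 4.7) = 0.59 × exp(−2.538)
  = 0.59 × 0.0790 = 0.0466

4.7%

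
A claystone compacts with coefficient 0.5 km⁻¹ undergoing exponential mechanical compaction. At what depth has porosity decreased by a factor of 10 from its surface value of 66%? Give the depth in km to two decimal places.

4.61 km

φ/φ₀ = 1/10 ⇒ exp(−c·Z) = 1/10 ⇒ Z = ln(10) / c
Z = 2.3026 / 0.5 = 4.605 km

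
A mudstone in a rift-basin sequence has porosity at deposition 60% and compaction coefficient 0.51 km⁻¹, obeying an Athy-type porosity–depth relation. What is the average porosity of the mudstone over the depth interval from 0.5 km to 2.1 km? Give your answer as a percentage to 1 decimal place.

31.8%

⟨φ⟩ = (1/(d₂−d₁)) ∫ φ₀ e^(−kd) dd = φ₀·(e^(−k·d₁) − e^(−k·d₂)) / (k·(d₂−d₁))
e^(−0.51×0.5) = 0.7749; e^(−0.51×2.1) = 0.3427
⟨φ⟩ = 0.6 × (0.7749 − 0.3427) / (0.51 × 1.6) = 0.6 × 0.5297 = 0.3178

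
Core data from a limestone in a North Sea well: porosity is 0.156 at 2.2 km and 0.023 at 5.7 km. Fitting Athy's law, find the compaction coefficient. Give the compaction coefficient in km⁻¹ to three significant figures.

Athy: phi(d) = phi₀ e^(−βd) ⇒ phi₁/phi₂ = e^{β(d₂−d₁)} ⇒ β = ln(phi₁/phi₂)/(d₂−d₁)
β = ln(0.156/0.023) / (5.7 − 2.2) = ln(6.783) / 3.5 = 1.9144 / 3.5 = 0.547 km⁻¹

0.547 km⁻¹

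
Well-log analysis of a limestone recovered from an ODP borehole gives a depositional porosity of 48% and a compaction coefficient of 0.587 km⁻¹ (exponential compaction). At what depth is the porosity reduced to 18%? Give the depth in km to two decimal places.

1.67 km

Invert Athy's law: d = ln(n₀/n) / k
d = ln(0.48/0.18) / 0.587 = ln(2.667) / 0.587 = 0.9808 / 0.587 = 1.671 km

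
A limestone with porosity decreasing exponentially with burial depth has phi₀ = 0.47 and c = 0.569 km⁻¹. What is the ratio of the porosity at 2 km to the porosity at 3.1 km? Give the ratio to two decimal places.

1.87

phi(d₁)/phi(d₂) = e^(−c·d₁)/e^(−c·d₂) = e^{c(d₂−d₁)}
= exp(0.569 × 1.1) = exp(0.6259) = 1.8699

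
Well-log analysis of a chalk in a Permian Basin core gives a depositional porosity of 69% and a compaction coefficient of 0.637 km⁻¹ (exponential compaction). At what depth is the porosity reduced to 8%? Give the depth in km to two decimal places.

Invert Athy's law: Z = ln(phi₀/phi) / β
Z = ln(0.69/0.08) / 0.637 = ln(8.625) / 0.637 = 2.1547 / 0.637 = 3.383 km

3.38 km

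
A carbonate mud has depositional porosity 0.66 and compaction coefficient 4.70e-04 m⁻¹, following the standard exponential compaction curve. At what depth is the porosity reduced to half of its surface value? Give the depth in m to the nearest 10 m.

Working in km (1 km = 1000 m; c in km⁻¹ = c in m⁻¹ × 1000):
n/n₀ = 1/2 ⇒ exp(−c·z) = 1/2 ⇒ z = ln(2) / c
z = 0.6931 / 0.47 = 1.475 km

1470 m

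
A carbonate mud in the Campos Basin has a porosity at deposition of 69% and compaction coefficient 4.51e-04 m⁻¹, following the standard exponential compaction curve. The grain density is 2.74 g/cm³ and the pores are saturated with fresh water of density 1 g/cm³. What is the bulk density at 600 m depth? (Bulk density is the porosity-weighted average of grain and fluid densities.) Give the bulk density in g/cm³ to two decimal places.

1.82 g/cm³

Working in km (1 km = 1000 m; k in km⁻¹ = k in m⁻¹ × 1000):
Porosity at depth: n = 0.69·exp(−0.451×0.6) = 0.69×0.7629 = 0.5264
Bulk density: ρ_b = (1−n)ρ_g + n·ρ_f = 0.4736×2.74 + 0.5264×1
       = 1.298 + 0.526 = 1.824 g/cm³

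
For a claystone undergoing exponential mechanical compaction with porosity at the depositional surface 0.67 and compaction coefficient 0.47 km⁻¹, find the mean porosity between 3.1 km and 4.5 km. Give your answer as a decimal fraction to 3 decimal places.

0.114

⟨n⟩ = (1/(Z₂−Z₁)) ∫ n₀ e^(−kZ) dZ = n₀·(e^(−k·Z₁) − e^(−k·Z₂)) / (k·(Z₂−Z₁))
e^(−0.47×3.1) = 0.2329; e^(−0.47×4.5) = 0.1206
⟨n⟩ = 0.67 × (0.2329 − 0.1206) / (0.47 × 1.4) = 0.67 × 0.1707 = 0.1143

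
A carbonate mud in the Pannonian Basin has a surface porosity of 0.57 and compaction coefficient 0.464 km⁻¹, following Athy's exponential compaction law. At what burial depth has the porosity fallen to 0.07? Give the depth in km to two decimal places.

Invert Athy's law: d = ln(n₀/n) / β
d = ln(0.57/0.07) / 0.464 = ln(8.143) / 0.464 = 2.0971 / 0.464 = 4.520 km

4.52 km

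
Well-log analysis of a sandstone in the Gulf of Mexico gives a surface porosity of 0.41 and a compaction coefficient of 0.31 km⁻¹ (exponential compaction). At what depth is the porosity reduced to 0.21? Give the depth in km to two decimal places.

Invert Athy's law: d = ln(phi₀/phi) / β
d = ln(0.41/0.21) / 0.31 = ln(1.952) / 0.31 = 0.6690 / 0.31 = 2.158 km

2.16 km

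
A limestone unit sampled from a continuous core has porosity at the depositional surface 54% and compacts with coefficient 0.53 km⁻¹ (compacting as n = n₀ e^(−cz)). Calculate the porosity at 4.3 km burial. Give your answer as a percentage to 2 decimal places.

5.53%

n = n₀·exp(−c·z) = 0.54 × exp(−0.53 × 4.3) = 0.54 × exp(−2.279)
  = 0.54 × 0.1024 = 0.0553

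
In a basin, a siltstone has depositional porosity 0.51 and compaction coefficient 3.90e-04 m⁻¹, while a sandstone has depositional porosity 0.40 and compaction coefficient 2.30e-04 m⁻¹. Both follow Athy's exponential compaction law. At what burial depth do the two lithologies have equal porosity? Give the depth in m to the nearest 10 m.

Working in km (1 km = 1000 m; k in km⁻¹ = k in m⁻¹ × 1000):
Set phi₀ₐ e^(−kₐd) = phi₀ᵦ e^(−kᵦd) ⇒ ln(phi₀ₐ/phi₀ᵦ) = (kₐ − kᵦ)·d
d = ln(0.51/0.4) / (0.39 − 0.23) = 0.2429 / 0.16 = 1.518 km

1520 m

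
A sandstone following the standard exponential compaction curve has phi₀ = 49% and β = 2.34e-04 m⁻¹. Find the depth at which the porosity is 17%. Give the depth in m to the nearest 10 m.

Working in km (1 km = 1000 m; β in km⁻¹ = β in m⁻¹ × 1000):
Invert Athy's law: z = ln(phi₀/phi) / β
z = ln(0.49/0.17) / 0.234 = ln(2.882) / 0.234 = 1.0586 / 0.234 = 4.524 km

4520 m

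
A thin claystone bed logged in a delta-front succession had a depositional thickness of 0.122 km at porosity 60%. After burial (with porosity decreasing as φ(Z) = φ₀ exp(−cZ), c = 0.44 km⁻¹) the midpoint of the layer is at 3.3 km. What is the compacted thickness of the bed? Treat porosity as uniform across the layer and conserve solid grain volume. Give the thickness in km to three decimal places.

0.057 km

Porosity at 3.3 km: φ = 0.6·exp(−0.44×3.3) = 0.1405
Solid-volume conservation: h(1−φ) = h₀(1−φ₀) ⇒ h = h₀·(1−φ₀)/(1−φ)
h = 0.122 × (1 − 0.6)/(1 − 0.1405) = 0.122 × 0.4654 = 0.0568 km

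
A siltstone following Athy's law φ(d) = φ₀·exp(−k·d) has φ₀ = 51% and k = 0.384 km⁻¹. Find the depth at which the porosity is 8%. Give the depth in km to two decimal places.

Invert Athy's law: d = ln(φ₀/φ) / k
d = ln(0.51/0.08) / 0.384 = ln(6.375) / 0.384 = 1.8524 / 0.384 = 4.824 km

4.82 km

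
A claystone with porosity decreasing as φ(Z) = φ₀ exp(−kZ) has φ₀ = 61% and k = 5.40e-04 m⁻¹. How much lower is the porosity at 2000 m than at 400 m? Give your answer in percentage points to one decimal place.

28.4 percentage points

Working in km (1 km = 1000 m; k in km⁻¹ = k in m⁻¹ × 1000):
φ(0.4) = 0.61·e^(−0.54×0.4) = 0.4915
φ(2) = 0.61·e^(−0.54×2) = 0.2072
Δφ = 0.4915 − 0.2072 = 0.2843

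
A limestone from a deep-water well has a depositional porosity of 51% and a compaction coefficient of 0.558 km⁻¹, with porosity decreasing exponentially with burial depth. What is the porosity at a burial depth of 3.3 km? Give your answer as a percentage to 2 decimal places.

8.09%

φ = φ₀·exp(−k·d) = 0.51 × exp(−0.558 × 3.3) = 0.51 × exp(−1.841)
  = 0.51 × 0.1586 = 0.0809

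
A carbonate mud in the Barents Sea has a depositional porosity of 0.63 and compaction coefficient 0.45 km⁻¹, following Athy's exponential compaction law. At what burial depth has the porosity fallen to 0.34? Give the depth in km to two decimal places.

Invert Athy's law: Z = ln(phi₀/phi) / k
Z = ln(0.63/0.34) / 0.45 = ln(1.853) / 0.45 = 0.6168 / 0.45 = 1.371 km

1.37 km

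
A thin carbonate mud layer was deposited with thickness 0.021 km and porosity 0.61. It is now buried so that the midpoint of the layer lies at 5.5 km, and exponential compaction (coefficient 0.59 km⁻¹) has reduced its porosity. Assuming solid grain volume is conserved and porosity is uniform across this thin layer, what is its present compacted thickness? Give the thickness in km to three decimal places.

0.008 km

Porosity at 5.5 km: n = 0.61·exp(−0.59×5.5) = 0.0238
Solid-volume conservation: h(1−n) = h₀(1−n₀) ⇒ h = h₀·(1−n₀)/(1−n)
h = 0.021 × (1 − 0.61)/(1 − 0.0238) = 0.021 × 0.3995 = 0.0084 km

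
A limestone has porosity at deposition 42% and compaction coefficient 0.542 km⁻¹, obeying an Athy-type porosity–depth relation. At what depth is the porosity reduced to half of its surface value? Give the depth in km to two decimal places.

1.28 km

n/n₀ = 1/2 ⇒ exp(−β·d) = 1/2 ⇒ d = ln(2) / β
d = 0.6931 / 0.542 = 1.279 km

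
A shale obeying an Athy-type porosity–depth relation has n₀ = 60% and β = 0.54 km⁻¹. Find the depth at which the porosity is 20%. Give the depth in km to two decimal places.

2.03 km

Invert Athy's law: Z = ln(n₀/n) / β
Z = ln(0.6/0.2) / 0.54 = ln(3) / 0.54 = 1.0986 / 0.54 = 2.034 km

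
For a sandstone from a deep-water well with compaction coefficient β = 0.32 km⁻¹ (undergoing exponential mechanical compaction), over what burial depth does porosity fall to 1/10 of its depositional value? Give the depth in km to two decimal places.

7.20 km

n/n₀ = 1/10 ⇒ exp(−β·z) = 1/10 ⇒ z = ln(10) / β
z = 2.3026 / 0.32 = 7.196 km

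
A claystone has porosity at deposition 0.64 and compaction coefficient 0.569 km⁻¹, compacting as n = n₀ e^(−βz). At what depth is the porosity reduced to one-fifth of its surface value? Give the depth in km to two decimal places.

n/n₀ = 1/5 ⇒ exp(−β·z) = 1/5 ⇒ z = ln(5) / β
z = 1.6094 / 0.569 = 2.829 km

2.83 km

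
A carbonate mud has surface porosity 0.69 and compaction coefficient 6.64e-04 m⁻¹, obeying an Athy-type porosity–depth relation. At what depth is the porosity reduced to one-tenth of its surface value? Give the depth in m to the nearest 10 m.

Working in km (1 km = 1000 m; k in km⁻¹ = k in m⁻¹ × 1000):
n/n₀ = 1/10 ⇒ exp(−k·z) = 1/10 ⇒ z = ln(10) / k
z = 2.3026 / 0.664 = 3.468 km

3470 m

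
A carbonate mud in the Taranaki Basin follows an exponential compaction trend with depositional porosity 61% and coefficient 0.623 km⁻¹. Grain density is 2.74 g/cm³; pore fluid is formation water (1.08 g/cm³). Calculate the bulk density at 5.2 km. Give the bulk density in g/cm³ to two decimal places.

2.70 g/cm³

Porosity at depth: phi = 0.61·exp(−0.623×5.2) = 0.61×0.0392 = 0.0239
Bulk density: ρ_b = (1−phi)ρ_g + phi·ρ_f = 0.9761×2.74 + 0.0239×1.08
       = 2.675 + 0.026 = 2.700 g/cm³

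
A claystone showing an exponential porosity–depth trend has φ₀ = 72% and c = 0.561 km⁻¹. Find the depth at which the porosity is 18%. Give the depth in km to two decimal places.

Invert Athy's law: d = ln(φ₀/φ) / c
d = ln(0.72/0.18) / 0.561 = ln(4) / 0.561 = 1.3863 / 0.561 = 2.471 km

2.47 km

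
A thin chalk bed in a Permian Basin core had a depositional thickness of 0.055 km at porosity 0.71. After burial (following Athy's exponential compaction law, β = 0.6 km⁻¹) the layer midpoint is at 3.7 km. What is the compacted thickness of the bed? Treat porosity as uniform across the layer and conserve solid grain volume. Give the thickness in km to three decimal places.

0.017 km

Porosity at 3.7 km: phi = 0.71·exp(−0.6×3.7) = 0.0771
Solid-volume conservation: h(1−phi) = h₀(1−phi₀) ⇒ h = h₀·(1−phi₀)/(1−phi)
h = 0.055 × (1 − 0.71)/(1 − 0.0771) = 0.055 × 0.3142 = 0.0173 km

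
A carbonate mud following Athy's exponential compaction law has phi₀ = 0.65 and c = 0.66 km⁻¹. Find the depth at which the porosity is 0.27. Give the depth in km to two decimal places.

Invert Athy's law: d = ln(phi₀/phi) / c
d = ln(0.65/0.27) / 0.66 = ln(2.407) / 0.66 = 0.8786 / 0.66 = 1.331 km

1.33 km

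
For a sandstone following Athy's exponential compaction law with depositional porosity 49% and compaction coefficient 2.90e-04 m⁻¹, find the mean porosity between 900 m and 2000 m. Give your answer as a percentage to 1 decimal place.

Working in km (1 km = 1000 m; c in km⁻¹ = c in m⁻¹ × 1000):
⟨n⟩ = (1/(d₂−d₁)) ∫ n₀ e^(−cd) dd = n₀·(e^(−c·d₁) − e^(−c·d₂)) / (c·(d₂−d₁))
e^(−0.29×0.9) = 0.7703; e^(−0.29×2) = 0.5599
⟨n⟩ = 0.49 × (0.7703 − 0.5599) / (0.29 × 1.1) = 0.49 × 0.6595 = 0.3232

32.3%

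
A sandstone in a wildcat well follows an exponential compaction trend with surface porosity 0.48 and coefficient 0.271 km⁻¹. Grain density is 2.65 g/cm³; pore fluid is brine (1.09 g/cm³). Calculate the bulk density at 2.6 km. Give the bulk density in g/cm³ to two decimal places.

2.28 g/cm³

Porosity at depth: n = 0.48·exp(−0.271×2.6) = 0.48×0.4943 = 0.2373
Bulk density: ρ_b = (1−n)ρ_g + n·ρ_f = 0.7627×2.65 + 0.2373×1.09
       = 2.021 + 0.259 = 2.280 g/cm³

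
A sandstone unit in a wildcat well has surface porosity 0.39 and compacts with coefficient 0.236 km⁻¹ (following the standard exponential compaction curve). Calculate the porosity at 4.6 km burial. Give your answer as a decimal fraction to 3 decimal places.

0.132

phi = phi₀·exp(−β·d) = 0.39 × exp(−0.236 × 4.6) = 0.39 × exp(−1.086)
  = 0.39 × 0.3377 = 0.1317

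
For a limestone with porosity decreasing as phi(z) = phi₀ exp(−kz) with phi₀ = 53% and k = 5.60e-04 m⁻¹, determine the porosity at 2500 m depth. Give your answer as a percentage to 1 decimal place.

13.1%

Working in km (1 km = 1000 m; k in km⁻¹ = k in m⁻¹ × 1000):
phi = phi₀·exp(−k·z) = 0.53 × exp(−0.56 × 2.5) = 0.53 × exp(−1.4)
  = 0.53 × 0.2466 = 0.1307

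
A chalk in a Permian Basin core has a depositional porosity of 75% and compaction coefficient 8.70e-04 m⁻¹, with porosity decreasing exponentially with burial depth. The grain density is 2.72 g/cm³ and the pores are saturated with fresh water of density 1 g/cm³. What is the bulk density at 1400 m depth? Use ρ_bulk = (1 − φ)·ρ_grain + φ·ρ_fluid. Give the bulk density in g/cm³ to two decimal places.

2.34 g/cm³

Working in km (1 km = 1000 m; β in km⁻¹ = β in m⁻¹ × 1000):
Porosity at depth: phi = 0.75·exp(−0.87×1.4) = 0.75×0.2958 = 0.2219
Bulk density: ρ_b = (1−phi)ρ_g + phi·ρ_f = 0.7781×2.72 + 0.2219×1
       = 2.117 + 0.222 = 2.338 g/cm³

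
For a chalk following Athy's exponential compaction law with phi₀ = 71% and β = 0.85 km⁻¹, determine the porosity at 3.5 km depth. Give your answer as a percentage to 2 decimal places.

phi = phi₀·exp(−β·z) = 0.71 × exp(−0.85 × 3.5) = 0.71 × exp(−2.975)
  = 0.71 × 0.0510 = 0.0362

3.62%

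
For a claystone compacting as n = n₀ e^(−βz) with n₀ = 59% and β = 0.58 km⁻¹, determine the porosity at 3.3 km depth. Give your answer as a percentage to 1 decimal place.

n = n₀·exp(−β·z) = 0.59 × exp(−0.58 × 3.3) = 0.59 × exp(−1.914)
  = 0.59 × 0.1475 = 0.0870

8.7%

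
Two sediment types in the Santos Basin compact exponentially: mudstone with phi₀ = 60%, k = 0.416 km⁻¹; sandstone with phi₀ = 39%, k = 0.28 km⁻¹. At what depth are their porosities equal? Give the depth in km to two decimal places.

Set phi₀ₐ e^(−kₐd) = phi₀ᵦ e^(−kᵦd) ⇒ ln(phi₀ₐ/phi₀ᵦ) = (kₐ − kᵦ)·d
d = ln(0.6/0.39) / (0.416 − 0.28) = 0.4308 / 0.136 = 3.168 km

3.17 km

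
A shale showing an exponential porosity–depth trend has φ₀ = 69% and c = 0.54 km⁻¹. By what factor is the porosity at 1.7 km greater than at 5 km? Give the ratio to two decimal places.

φ(d₁)/φ(d₂) = e^(−c·d₁)/e^(−c·d₂) = e^{c(d₂−d₁)}
= exp(0.54 × 3.3) = exp(1.782) = 5.9417

5.94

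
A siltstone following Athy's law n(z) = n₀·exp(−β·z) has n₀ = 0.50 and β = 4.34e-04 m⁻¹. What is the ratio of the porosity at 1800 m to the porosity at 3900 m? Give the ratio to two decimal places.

Working in km (1 km = 1000 m; β in km⁻¹ = β in m⁻¹ × 1000):
n(z₁)/n(z₂) = e^(−β·z₁)/e^(−β·z₂) = e^{β(z₂−z₁)}
= exp(0.434 × 2.1) = exp(0.9114) = 2.4878

2.49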